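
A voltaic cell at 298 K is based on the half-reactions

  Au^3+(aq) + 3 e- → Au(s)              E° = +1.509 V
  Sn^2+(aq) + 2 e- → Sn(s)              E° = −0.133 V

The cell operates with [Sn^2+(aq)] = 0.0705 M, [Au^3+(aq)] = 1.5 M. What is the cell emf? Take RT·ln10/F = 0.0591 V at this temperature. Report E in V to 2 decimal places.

+1.68 V

Au³⁺/Au is reduced (cathode, E° = +1.509 V) and Sn²⁺/Sn is oxidized (anode).
E°cell = +1.509 − (−0.133) = +1.642 V, with n = 6 electrons transferred.
Balancing gives 2 Au^3+(aq) + 3 Sn(s) → 2 Au(s) + 3 Sn^2+(aq); hence Q = [Sn^2+(aq)]^3 / [Au^3+(aq)]^2 = 0.000156 (log Q = −3.808).
E = E° − (0.0591/n)·log Q = +1.642 − (0.0591/6)(−3.808) = +1.68 V.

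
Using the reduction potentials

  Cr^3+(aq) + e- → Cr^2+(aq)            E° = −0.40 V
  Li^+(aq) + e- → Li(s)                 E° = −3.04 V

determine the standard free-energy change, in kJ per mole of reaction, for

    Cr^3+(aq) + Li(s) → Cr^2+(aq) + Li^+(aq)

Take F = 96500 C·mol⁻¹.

−255 kJ/mol

In the reaction as written Cr^3+(aq) is reduced, so the Cr³⁺/Cr²⁺ couple is the cathode and Li⁺/Li is the anode.
E°cell = −0.40 − (−3.04) = +2.64 V; balancing electrons gives n = 1.
ΔG° = −nFE°cell = −(1)(96500)(+2.64) J/mol = −255 kJ/mol.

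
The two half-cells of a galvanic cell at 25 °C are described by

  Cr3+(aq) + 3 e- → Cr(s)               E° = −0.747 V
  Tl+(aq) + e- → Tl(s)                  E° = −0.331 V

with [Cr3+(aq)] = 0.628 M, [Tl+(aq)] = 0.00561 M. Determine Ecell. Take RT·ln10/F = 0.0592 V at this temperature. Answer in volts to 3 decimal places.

+0.287 V

The Tl⁺/Tl couple has the more positive E°, so it is the cathode; Cr³⁺/Cr is the anode.
E°cell = E°cat − E°an = −0.331 − (−0.747) = +0.416 V; n = 3.
Balancing gives 3 Tl+(aq) + Cr(s) → 3 Tl(s) + Cr3+(aq); hence Q = [Cr3+(aq)] / [Tl+(aq)]^3 = 3.56×10^6 (log Q = 6.551).
E = E° − (0.0592/n)·log Q = +0.416 − (0.0592/3)(6.551) = +0.287 V.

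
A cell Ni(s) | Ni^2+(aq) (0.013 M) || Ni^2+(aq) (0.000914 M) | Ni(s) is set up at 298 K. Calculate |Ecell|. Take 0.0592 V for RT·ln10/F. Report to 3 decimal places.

For a concentration cell E°cell = 0, since both electrodes use the same couple.
The compartment with the higher Ni^2+(aq) concentration (0.013 M) acts as the cathode; ions are reduced there and produced at the dilute (0.000914 M) anode.
With n = 2, Ecell = −(0.0592/2)·log([dilute]/[conc]) = −(0.0592/2)·log(0.000914/0.013) = +0.034 V.

0.034 V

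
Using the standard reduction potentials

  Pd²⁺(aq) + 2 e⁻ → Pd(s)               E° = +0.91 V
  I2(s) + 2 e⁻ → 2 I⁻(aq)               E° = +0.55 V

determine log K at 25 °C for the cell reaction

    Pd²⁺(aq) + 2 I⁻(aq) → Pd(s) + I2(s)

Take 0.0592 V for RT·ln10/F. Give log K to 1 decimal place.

The Pd²⁺/Pd couple is reduced (cathode); E°cell = +0.91 − (+0.55) = +0.36 V with n = 2.
At equilibrium E = 0, so log K = nE°cell / 0.0592 = (2)(+0.36) / 0.0592 = 12.2.

log K = 12.2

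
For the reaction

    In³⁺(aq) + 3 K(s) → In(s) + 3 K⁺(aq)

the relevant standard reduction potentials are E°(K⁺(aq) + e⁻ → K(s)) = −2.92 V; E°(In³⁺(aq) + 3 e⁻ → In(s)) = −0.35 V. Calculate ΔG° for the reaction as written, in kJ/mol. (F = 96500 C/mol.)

−744 kJ/mol

In the reaction as written In³⁺(aq) is reduced, so the In³⁺/In couple is the cathode and K⁺/K is the anode.
E°cell = −0.35 − (−2.92) = +2.57 V; balancing electrons gives n = 3.
ΔG° = −nFE°cell = −(3)(96500)(+2.57) J/mol = −744 kJ/mol.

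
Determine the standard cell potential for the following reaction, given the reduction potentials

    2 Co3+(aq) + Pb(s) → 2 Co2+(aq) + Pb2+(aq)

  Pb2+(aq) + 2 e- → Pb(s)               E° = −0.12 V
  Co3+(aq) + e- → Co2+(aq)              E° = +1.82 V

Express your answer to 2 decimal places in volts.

Co3+(aq) gains electrons, so the Co³⁺/Co²⁺ couple is the cathode; the Pb²⁺/Pb couple is the anode.
E°cell = E°(cathode) − E°(anode) = +1.82 − (−0.12) = +1.94 V.

+1.94 V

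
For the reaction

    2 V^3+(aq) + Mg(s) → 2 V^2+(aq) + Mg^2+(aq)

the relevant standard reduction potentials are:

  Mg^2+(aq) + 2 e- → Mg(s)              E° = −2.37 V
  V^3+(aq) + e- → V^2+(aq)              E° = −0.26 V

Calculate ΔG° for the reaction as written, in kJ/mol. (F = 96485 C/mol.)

−407 kJ/mol

In the reaction as written V^3+(aq) is reduced, so the V³⁺/V²⁺ couple is the cathode and Mg²⁺/Mg is the anode.
E°cell = −0.26 − (−2.37) = +2.11 V; balancing electrons gives n = 2.
ΔG° = −nFE°cell = −(2)(96485)(+2.11) J/mol = −407 kJ/mol.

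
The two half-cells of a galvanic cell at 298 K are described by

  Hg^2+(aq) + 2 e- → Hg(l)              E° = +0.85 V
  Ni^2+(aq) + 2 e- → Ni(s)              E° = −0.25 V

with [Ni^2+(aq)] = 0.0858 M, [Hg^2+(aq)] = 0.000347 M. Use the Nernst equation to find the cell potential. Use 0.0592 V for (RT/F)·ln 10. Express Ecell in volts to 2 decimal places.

Hg²⁺/Hg is reduced (cathode, E° = +0.85 V) and Ni²⁺/Ni is oxidized (anode).
E°cell = +0.85 − (−0.25) = +1.10 V, with n = 2 electrons transferred.
The balanced reaction is Hg^2+(aq) + Ni(s) → Hg(l) + Ni^2+(aq), so Q = [Ni^2+(aq)] / [Hg^2+(aq)] = 247 and log Q = 2.393.
Applying E = E° − (RT ln10/nF)·log Q gives +1.10 − (0.0592/2)(2.393) = +1.03 V.

+1.03 V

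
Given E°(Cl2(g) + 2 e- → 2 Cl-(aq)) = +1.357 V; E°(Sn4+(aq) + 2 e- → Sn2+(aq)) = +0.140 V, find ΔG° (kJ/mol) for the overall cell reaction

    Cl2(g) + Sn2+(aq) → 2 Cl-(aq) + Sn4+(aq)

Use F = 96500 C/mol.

In the reaction as written Cl2(g) is reduced, so the Cl₂/Cl⁻ couple is the cathode and Sn⁴⁺/Sn²⁺ is the anode.
E°cell = +1.357 − (+0.140) = +1.217 V; balancing electrons gives n = 2.
ΔG° = −nFE°cell = −(2)(96500)(+1.217) J/mol = −235 kJ/mol.

−235 kJ/mol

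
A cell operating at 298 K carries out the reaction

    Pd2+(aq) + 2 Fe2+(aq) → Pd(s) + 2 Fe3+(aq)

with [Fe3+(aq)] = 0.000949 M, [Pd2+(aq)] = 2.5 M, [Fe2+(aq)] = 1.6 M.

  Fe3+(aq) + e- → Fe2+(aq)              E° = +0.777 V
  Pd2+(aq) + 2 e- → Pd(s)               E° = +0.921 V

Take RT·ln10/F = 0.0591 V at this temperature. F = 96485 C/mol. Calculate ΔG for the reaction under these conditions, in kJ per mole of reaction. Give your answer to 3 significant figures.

The standard cell potential is +0.921 − (+0.777) = +0.144 V, with n = 2 electrons in the balanced equation.
Q = [Fe3+(aq)]^2 / ([Pd2+(aq)]·[Fe2+(aq)]^2) = 1.41×10^−7, so log Q = −6.852 and E = +0.144 − (0.0591/2)(−6.852) = +0.3465 V.
Finally ΔG = −nFE = −(2)(96485 C/mol)(+0.3465 V) = −66.9 kJ/mol.

−66.9 kJ/mol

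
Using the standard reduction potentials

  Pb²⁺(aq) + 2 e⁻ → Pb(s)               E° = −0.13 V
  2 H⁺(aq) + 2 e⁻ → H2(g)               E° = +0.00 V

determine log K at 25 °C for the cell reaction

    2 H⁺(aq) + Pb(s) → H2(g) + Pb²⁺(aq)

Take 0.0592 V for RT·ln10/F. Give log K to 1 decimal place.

The 2H⁺/H₂ couple is reduced (cathode); E°cell = +0.00 − (−0.13) = +0.13 V with n = 2.
At equilibrium E = 0, so log K = nE°cell / 0.0592 = (2)(+0.13) / 0.0592 = 4.4.

log K = 4.4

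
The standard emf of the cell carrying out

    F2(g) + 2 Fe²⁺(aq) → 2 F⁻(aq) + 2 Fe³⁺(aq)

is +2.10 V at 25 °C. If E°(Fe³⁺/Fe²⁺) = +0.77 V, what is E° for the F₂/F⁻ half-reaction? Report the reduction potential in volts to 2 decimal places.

+2.87 V

In the reaction as written the F₂/F⁻ couple is reduced (cathode) and Fe³⁺/Fe²⁺ is oxidized (anode), so E°cell = E°(F₂/F⁻) − E°(Fe³⁺/Fe²⁺).
E°(F₂/F⁻) = E°cell + E°(anode) = +2.10 + (+0.77) = +2.87 V.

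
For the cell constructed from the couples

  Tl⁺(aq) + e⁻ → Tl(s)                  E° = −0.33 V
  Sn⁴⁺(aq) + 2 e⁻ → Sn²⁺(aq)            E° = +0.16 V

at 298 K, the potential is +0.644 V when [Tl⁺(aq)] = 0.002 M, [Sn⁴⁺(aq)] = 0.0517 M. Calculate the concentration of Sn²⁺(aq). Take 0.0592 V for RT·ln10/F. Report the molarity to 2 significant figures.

0.081 M

With Sn⁴⁺/Sn²⁺ at the cathode and Tl⁺/Tl at the anode, E°cell = +0.16 − (−0.33) = +0.49 V (n = 2).
Rearranging E = E° − (0.0592/n)·log Q gives log Q = 2(+0.49 − (+0.644))/0.0592 = −5.203.
For Sn⁴⁺(aq) + 2 Tl(s) → Sn²⁺(aq) + 2 Tl⁺(aq), the reaction quotient is Q = ([Sn²⁺(aq)]·[Tl⁺(aq)]^2) / [Sn⁴⁺(aq)].
Substituting the known concentrations and solving, log [Sn²⁺(aq)] = −1.092 and [Sn²⁺(aq)] = 0.081 M.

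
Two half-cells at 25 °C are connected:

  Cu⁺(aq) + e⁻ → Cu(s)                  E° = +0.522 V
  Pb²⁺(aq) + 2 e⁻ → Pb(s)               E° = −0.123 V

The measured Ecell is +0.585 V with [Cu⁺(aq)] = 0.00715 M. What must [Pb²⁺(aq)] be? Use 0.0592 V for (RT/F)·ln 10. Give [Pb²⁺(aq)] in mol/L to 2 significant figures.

0.0054 M

The Cu⁺/Cu couple has the larger reduction potential, so it is the cathode: E°cell = +0.522 − (−0.123) = +0.645 V and n = 2.
Rearranging E = E° − (0.0592/n)·log Q gives log Q = 2(+0.645 − (+0.585))/0.0592 = 2.027.
Balancing electrons gives 2 Cu⁺(aq) + Pb(s) → 2 Cu(s) + Pb²⁺(aq); thus Q = [Pb²⁺(aq)] / [Cu⁺(aq)]^2.
Solving for the unknown gives log [Pb²⁺(aq)] = −2.264, so [Pb²⁺(aq)] ≈ 0.0054 M.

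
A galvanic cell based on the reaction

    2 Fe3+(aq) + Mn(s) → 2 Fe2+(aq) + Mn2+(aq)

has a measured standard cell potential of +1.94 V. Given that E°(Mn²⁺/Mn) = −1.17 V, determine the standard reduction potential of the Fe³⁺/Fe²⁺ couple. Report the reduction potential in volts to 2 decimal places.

+0.77 V

In the reaction as written the Fe³⁺/Fe²⁺ couple is reduced (cathode) and Mn²⁺/Mn is oxidized (anode), so E°cell = E°(Fe³⁺/Fe²⁺) − E°(Mn²⁺/Mn).
E°(Fe³⁺/Fe²⁺) = E°cell + E°(anode) = +1.94 + (−1.17) = +0.77 V.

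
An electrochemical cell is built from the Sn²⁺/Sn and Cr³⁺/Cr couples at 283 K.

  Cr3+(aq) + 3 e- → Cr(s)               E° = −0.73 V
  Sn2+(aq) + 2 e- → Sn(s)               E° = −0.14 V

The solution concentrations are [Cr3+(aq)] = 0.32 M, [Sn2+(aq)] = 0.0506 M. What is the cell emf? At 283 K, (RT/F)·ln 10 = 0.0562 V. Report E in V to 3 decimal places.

The Sn²⁺/Sn couple has the more positive E°, so it is the cathode; Cr³⁺/Cr is the anode.
E°cell = −0.14 − (−0.73) = +0.59 V, with n = 6 electrons transferred.
The balanced reaction is 3 Sn2+(aq) + 2 Cr(s) → 3 Sn(s) + 2 Cr3+(aq), so Q = [Cr3+(aq)]^2 / [Sn2+(aq)]^3 = 790 and log Q = 2.898.
E = E° − (0.0562/n)·log Q = +0.59 − (0.0562/6)(2.898) = +0.563 V.

+0.563 V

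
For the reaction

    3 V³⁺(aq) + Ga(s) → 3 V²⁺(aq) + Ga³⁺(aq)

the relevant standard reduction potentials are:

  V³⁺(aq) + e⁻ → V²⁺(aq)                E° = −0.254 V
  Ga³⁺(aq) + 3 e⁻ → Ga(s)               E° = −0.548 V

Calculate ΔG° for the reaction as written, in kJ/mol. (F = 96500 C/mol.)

In the reaction as written V³⁺(aq) is reduced, so the V³⁺/V²⁺ couple is the cathode and Ga³⁺/Ga is the anode.
E°cell = −0.254 − (−0.548) = +0.294 V; balancing electrons gives n = 3.
ΔG° = −nFE°cell = −(3)(96500)(+0.294) J/mol = −85.1 kJ/mol.

−85.1 kJ/mol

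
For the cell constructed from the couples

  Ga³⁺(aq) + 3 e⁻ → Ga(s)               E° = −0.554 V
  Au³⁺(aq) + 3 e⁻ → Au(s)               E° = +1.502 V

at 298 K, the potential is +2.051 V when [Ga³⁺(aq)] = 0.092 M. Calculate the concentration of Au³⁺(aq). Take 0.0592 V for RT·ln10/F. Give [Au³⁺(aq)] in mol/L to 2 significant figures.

0.051 M

With Au³⁺/Au at the cathode and Ga³⁺/Ga at the anode, E°cell = +1.502 − (−0.554) = +2.056 V (n = 3).
Since E = E° − (0.0592/n)·log Q, log Q = n(E° − E)/0.0592 = 0.253.
For Au³⁺(aq) + Ga(s) → Au(s) + Ga³⁺(aq), the reaction quotient is Q = [Ga³⁺(aq)] / [Au³⁺(aq)].
Isolating [Au³⁺(aq)] in Q = 10^{0.253} yields log [Au³⁺(aq)] = −1.289, i.e. 0.051 M.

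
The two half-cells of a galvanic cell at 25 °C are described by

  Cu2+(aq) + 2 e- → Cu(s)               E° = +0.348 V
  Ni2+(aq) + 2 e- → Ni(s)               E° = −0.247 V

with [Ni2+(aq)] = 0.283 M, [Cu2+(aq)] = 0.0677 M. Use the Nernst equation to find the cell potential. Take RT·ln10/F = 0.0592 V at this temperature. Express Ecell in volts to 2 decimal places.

+0.58 V

Since E°(Cu²⁺/Cu) > E°(Ni²⁺/Ni), Cu²⁺/Cu serves as the cathode.
The standard potential is +0.348 − (−0.247) = +0.595 V and the balanced reaction transfers n = 2 electrons.
The balanced reaction is Cu2+(aq) + Ni(s) → Cu(s) + Ni2+(aq), so Q = [Ni2+(aq)] / [Cu2+(aq)] = 4.18 and log Q = 0.621.
E = E° − (0.0592/n)·log Q = +0.595 − (0.0592/2)(0.621) = +0.58 V.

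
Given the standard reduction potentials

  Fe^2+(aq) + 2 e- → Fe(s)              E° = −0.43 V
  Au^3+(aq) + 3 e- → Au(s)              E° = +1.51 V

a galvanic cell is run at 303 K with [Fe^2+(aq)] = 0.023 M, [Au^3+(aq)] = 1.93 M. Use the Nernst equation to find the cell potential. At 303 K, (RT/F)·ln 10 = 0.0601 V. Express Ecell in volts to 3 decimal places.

Since E°(Au³⁺/Au) > E°(Fe²⁺/Fe), Au³⁺/Au serves as the cathode.
E°cell = +1.51 − (−0.43) = +1.94 V, with n = 6 electrons transferred.
Balancing gives 2 Au^3+(aq) + 3 Fe(s) → 2 Au(s) + 3 Fe^2+(aq); hence Q = [Fe^2+(aq)]^3 / [Au^3+(aq)]^2 = 3.27×10^−6 (log Q = −5.486).
E = E° − (0.0601/n)·log Q = +1.94 − (0.0601/6)(−5.486) = +1.995 V.

+1.995 V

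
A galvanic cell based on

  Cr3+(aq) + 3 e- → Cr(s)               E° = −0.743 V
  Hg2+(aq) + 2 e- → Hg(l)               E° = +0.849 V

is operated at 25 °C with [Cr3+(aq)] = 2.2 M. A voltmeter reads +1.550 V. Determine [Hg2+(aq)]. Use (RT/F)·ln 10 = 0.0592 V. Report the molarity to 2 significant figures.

With Hg²⁺/Hg at the cathode and Cr³⁺/Cr at the anode, E°cell = +0.849 − (−0.743) = +1.592 V (n = 6).
From the Nernst equation, log Q = n(E° − E)/0.0592 = 6·(+1.592 − (+1.550))/0.0592 = 4.257.
The balanced reaction is 3 Hg2+(aq) + 2 Cr(s) → 3 Hg(l) + 2 Cr3+(aq), so Q = [Cr3+(aq)]^2 / [Hg2+(aq)]^3.
Substituting the known concentrations and solving, log [Hg2+(aq)] = −1.191 and [Hg2+(aq)] = 0.064 M.

0.064 M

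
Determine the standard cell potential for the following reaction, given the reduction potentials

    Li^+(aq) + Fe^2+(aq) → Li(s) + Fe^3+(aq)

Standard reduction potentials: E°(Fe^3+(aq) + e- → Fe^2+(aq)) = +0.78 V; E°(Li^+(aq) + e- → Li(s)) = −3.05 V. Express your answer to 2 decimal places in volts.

−3.83 V

Li^+(aq) gains electrons, so the Li⁺/Li couple is the cathode; the Fe³⁺/Fe²⁺ couple is the anode.
E°cell = E°(cathode) − E°(anode) = −3.05 − (+0.78) = −3.83 V.
The negative E°cell means the reaction is non-spontaneous in the direction written.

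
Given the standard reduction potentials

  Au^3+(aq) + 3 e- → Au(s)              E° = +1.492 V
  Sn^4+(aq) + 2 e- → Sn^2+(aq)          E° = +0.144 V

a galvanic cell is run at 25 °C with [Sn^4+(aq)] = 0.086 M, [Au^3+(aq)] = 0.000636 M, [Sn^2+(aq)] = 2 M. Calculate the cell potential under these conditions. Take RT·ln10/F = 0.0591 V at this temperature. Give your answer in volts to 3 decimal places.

+1.325 V

Since E°(Au³⁺/Au) > E°(Sn⁴⁺/Sn²⁺), Au³⁺/Au serves as the cathode.
E°cell = +1.492 − (+0.144) = +1.348 V, with n = 6 electrons transferred.
For the overall reaction 2 Au^3+(aq) + 3 Sn^2+(aq) → 2 Au(s) + 3 Sn^4+(aq), Q = [Sn^4+(aq)]^3 / ([Au^3+(aq)]^2·[Sn^2+(aq)]^3) = 197, giving log Q = 2.293.
Applying E = E° − (RT ln10/nF)·log Q gives +1.348 − (0.0591/6)(2.293) = +1.325 V.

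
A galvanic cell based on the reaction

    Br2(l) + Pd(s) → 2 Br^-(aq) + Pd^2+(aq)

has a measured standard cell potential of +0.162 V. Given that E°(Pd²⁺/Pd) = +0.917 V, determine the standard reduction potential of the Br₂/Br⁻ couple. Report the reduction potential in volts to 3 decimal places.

In the reaction as written the Br₂/Br⁻ couple is reduced (cathode) and Pd²⁺/Pd is oxidized (anode), so E°cell = E°(Br₂/Br⁻) − E°(Pd²⁺/Pd).
E°(Br₂/Br⁻) = E°cell + E°(anode) = +0.162 + (+0.917) = +1.079 V.

+1.079 V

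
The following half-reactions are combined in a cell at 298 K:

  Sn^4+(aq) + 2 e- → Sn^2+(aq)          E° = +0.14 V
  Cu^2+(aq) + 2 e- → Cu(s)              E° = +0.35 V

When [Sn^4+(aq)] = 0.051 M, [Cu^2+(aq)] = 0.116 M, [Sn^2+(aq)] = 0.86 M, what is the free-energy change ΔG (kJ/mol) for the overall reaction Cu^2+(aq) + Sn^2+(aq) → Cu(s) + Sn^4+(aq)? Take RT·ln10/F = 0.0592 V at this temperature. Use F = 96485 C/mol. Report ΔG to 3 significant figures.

With Cu²⁺/Cu reduced at the cathode, E°cell = +0.35 − (+0.14) = +0.21 V and n = 2.
The reaction quotient is [Sn^4+(aq)] / ([Cu^2+(aq)]·[Sn^2+(aq)]) = 0.511; by Nernst, E = +0.21 − (0.0592/2)(−0.291) = +0.2186 V.
ΔG = −nFE = −(2)(96485)(+0.2186) J/mol = −42.2 kJ/mol.

−42.2 kJ/mol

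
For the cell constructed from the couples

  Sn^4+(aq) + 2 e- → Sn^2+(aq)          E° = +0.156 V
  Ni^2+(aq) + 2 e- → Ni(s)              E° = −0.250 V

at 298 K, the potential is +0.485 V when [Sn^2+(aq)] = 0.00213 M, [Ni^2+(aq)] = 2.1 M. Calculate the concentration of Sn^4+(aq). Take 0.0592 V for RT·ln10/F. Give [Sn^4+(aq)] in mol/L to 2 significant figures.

With Sn⁴⁺/Sn²⁺ at the cathode and Ni²⁺/Ni at the anode, E°cell = +0.156 − (−0.250) = +0.406 V (n = 2).
From the Nernst equation, log Q = n(E° − E)/0.0592 = 2·(+0.406 − (+0.485))/0.0592 = −2.669.
Balancing electrons gives Sn^4+(aq) + Ni(s) → Sn^2+(aq) + Ni^2+(aq); thus Q = ([Sn^2+(aq)]·[Ni^2+(aq)]) / [Sn^4+(aq)].
Substituting the known concentrations and solving, log [Sn^4+(aq)] = 0.320 and [Sn^4+(aq)] = 2.1 M.

2.1 M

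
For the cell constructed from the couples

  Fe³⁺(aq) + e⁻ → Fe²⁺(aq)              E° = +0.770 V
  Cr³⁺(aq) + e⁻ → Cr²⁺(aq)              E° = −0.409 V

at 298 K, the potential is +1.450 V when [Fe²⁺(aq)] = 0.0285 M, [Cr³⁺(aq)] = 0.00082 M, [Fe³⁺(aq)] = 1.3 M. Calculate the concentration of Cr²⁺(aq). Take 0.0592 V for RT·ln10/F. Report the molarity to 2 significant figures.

The Fe³⁺/Fe²⁺ couple has the larger reduction potential, so it is the cathode: E°cell = +0.770 − (−0.409) = +1.179 V and n = 1.
Since E = E° − (0.0592/n)·log Q, log Q = n(E° − E)/0.0592 = −4.578.
The balanced reaction is Fe³⁺(aq) + Cr²⁺(aq) → Fe²⁺(aq) + Cr³⁺(aq), so Q = ([Fe²⁺(aq)]·[Cr³⁺(aq)]) / ([Fe³⁺(aq)]·[Cr²⁺(aq)]).
Substituting the known concentrations and solving, log [Cr²⁺(aq)] = −0.167 and [Cr²⁺(aq)] = 0.68 M.

0.68 M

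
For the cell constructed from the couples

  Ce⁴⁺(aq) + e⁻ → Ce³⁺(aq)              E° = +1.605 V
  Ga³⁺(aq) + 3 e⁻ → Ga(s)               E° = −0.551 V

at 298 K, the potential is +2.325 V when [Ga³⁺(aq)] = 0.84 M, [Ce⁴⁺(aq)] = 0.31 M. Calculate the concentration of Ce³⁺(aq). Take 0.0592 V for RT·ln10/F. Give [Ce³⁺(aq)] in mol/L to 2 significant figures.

With Ce⁴⁺/Ce³⁺ at the cathode and Ga³⁺/Ga at the anode, E°cell = +1.605 − (−0.551) = +2.156 V (n = 3).
From the Nernst equation, log Q = n(E° − E)/0.0592 = 3·(+2.156 − (+2.325))/0.0592 = −8.564.
For 3 Ce⁴⁺(aq) + Ga(s) → 3 Ce³⁺(aq) + Ga³⁺(aq), the reaction quotient is Q = ([Ce³⁺(aq)]^3·[Ga³⁺(aq)]) / [Ce⁴⁺(aq)]^3.
Solving for the unknown gives log [Ce³⁺(aq)] = −3.338, so [Ce³⁺(aq)] ≈ 0.00046 M.

0.00046 M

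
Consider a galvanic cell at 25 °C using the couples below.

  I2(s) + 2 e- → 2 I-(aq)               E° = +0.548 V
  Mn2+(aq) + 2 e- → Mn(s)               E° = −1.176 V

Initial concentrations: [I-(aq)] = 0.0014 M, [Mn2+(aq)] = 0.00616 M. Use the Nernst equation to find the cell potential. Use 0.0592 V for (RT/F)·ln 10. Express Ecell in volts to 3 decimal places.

I₂/I⁻ is reduced (cathode, E° = +0.548 V) and Mn²⁺/Mn is oxidized (anode).
E°cell = +0.548 − (−1.176) = +1.724 V, with n = 2 electrons transferred.
The balanced reaction is I2(s) + Mn(s) → 2 I-(aq) + Mn2+(aq), so Q = [I-(aq)]^2·[Mn2+(aq)] = 1.21×10^−8 and log Q = −7.918.
E = E° − (0.0592/n)·log Q = +1.724 − (0.0592/2)(−7.918) = +1.958 V.

+1.958 V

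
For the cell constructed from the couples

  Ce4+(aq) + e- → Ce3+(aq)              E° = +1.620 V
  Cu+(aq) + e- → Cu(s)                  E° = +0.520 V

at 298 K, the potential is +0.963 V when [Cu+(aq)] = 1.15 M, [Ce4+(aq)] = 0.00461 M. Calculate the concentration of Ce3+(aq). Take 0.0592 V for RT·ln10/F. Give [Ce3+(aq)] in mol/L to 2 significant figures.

The Ce⁴⁺/Ce³⁺ couple has the larger reduction potential, so it is the cathode: E°cell = +1.620 − (+0.520) = +1.100 V and n = 1.
From the Nernst equation, log Q = n(E° − E)/0.0592 = 1·(+1.100 − (+0.963))/0.0592 = 2.314.
For Ce4+(aq) + Cu(s) → Ce3+(aq) + Cu+(aq), the reaction quotient is Q = ([Ce3+(aq)]·[Cu+(aq)]) / [Ce4+(aq)].
Substituting the known concentrations and solving, log [Ce3+(aq)] = −0.083 and [Ce3+(aq)] = 0.83 M.

0.83 M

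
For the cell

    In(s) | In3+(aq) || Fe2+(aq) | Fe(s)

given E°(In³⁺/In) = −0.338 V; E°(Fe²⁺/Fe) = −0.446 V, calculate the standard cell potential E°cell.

By convention the left-hand electrode in cell notation is the anode (oxidation) and the right-hand electrode is the cathode (reduction).
E°cell = E°(right) − E°(left) = −0.446 − (−0.338) = −0.108 V.
The negative sign shows that, as written, the cell would require an external voltage to drive the reaction.

−0.108 V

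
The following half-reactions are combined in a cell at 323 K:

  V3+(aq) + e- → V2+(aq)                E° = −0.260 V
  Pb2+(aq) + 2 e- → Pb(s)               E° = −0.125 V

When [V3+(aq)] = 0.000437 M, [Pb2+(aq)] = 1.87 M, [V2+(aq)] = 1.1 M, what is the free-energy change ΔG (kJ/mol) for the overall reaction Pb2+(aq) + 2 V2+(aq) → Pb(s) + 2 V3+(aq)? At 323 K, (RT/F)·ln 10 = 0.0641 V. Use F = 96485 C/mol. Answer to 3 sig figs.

E°cell = −0.125 − (−0.260) = +0.135 V; the balanced reaction transfers n = 2 electrons.
Here Q = [V3+(aq)]^2 / ([Pb2+(aq)]·[V2+(aq)]^2) = 8.44×10^−8 (log Q = −7.074), giving E = +0.135 − (0.0641/2)·(−7.074) = +0.3617 V.
Finally ΔG = −nFE = −(2)(96485 C/mol)(+0.3617 V) = −69.8 kJ/mol.

−69.8 kJ/mol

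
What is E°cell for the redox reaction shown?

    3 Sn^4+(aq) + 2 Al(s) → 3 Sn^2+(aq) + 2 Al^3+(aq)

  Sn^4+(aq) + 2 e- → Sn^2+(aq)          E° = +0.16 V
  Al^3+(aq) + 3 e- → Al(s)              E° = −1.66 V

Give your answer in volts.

+1.82 V

Sn^4+(aq) gains electrons, so the Sn⁴⁺/Sn²⁺ couple is the cathode; the Al³⁺/Al couple is the anode.
E°cell = E°(cathode) − E°(anode) = +0.16 − (−1.66) = +1.82 V.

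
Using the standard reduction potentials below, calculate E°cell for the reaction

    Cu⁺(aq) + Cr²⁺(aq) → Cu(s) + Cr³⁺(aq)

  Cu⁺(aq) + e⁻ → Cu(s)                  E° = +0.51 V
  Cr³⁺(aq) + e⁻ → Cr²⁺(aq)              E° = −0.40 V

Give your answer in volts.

In the reaction as written, Cu⁺(aq) is reduced (cathode) and Cr³⁺(aq) is produced by oxidation at the anode.
E°cell = E°(cathode) − E°(anode) = +0.51 − (−0.40) = +0.91 V.
The positive value indicates the reaction is spontaneous as written.

+0.91 V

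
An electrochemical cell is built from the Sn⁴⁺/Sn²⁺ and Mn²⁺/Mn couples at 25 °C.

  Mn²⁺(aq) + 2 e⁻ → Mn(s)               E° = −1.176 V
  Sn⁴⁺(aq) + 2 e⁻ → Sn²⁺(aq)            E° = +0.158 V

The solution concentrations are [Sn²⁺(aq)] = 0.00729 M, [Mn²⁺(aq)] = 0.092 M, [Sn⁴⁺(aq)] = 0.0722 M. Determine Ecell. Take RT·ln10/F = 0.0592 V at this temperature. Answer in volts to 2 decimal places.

+1.39 V

Sn⁴⁺/Sn²⁺ is reduced (cathode, E° = +0.158 V) and Mn²⁺/Mn is oxidized (anode).
The standard potential is +0.158 − (−1.176) = +1.334 V and the balanced reaction transfers n = 2 electrons.
For the overall reaction Sn⁴⁺(aq) + Mn(s) → Sn²⁺(aq) + Mn²⁺(aq), Q = ([Sn²⁺(aq)]·[Mn²⁺(aq)]) / [Sn⁴⁺(aq)] = 0.00929, giving log Q = −2.032.
By the Nernst equation, E = +1.334 − (0.0592/2)·(−2.032) = +1.39 V.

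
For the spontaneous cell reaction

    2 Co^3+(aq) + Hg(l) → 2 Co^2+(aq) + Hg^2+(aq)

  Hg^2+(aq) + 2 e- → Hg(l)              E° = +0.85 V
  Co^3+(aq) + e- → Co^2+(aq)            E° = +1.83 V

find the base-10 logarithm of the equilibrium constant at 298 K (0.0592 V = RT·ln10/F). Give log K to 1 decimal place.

The Co³⁺/Co²⁺ couple is reduced (cathode); E°cell = +1.83 − (+0.85) = +0.98 V with n = 2.
At equilibrium E = 0, so log K = nE°cell / 0.0592 = (2)(+0.98) / 0.0592 = 33.1.

log K = 33.1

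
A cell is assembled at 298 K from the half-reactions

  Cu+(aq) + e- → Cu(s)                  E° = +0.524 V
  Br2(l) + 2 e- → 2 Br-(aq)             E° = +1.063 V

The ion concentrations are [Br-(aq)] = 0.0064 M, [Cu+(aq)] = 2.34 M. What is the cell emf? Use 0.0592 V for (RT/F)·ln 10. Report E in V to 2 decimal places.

+0.65 V

Since E°(Br₂/Br⁻) > E°(Cu⁺/Cu), Br₂/Br⁻ serves as the cathode.
E°cell = E°cat − E°an = +1.063 − (+0.524) = +0.539 V; n = 2.
For the overall reaction Br2(l) + 2 Cu(s) → 2 Br-(aq) + 2 Cu+(aq), Q = [Br-(aq)]^2·[Cu+(aq)]^2 = 0.000224, giving log Q = −3.649.
E = E° − (0.0592/n)·log Q = +0.539 − (0.0592/2)(−3.649) = +0.65 V.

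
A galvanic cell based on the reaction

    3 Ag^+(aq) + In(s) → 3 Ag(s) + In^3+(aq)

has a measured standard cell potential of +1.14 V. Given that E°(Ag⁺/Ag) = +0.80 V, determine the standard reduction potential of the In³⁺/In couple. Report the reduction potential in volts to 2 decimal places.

In the reaction as written the Ag⁺/Ag couple is reduced (cathode) and In³⁺/In is oxidized (anode), so E°cell = E°(Ag⁺/Ag) − E°(In³⁺/In).
E°(In³⁺/In) = E°(cathode) − E°cell = +0.80 − (+1.14) = −0.34 V.

−0.34 V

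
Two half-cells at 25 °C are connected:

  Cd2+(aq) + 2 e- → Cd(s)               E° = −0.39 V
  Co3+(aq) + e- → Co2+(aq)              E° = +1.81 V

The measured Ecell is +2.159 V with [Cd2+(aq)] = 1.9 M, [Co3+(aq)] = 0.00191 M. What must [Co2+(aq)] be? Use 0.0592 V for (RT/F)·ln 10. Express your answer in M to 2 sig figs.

The Co³⁺/Co²⁺ couple has the larger reduction potential, so it is the cathode: E°cell = +1.81 − (−0.39) = +2.20 V and n = 2.
From the Nernst equation, log Q = n(E° − E)/0.0592 = 2·(+2.20 − (+2.159))/0.0592 = 1.385.
Balancing electrons gives 2 Co3+(aq) + Cd(s) → 2 Co2+(aq) + Cd2+(aq); thus Q = ([Co2+(aq)]^2·[Cd2+(aq)]) / [Co3+(aq)]^2.
Solving for the unknown gives log [Co2+(aq)] = −2.166, so [Co2+(aq)] ≈ 0.0068 M.

0.0068 M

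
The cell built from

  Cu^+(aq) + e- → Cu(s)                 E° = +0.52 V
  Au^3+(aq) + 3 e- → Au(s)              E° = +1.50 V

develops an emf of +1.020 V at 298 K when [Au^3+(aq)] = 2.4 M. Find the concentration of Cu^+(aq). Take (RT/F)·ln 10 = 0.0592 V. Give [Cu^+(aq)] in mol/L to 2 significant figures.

0.28 M

Au³⁺/Au is the cathode (higher E°); E°cell = +1.50 − (+0.52) = +0.98 V with n = 3.
Rearranging E = E° − (0.0592/n)·log Q gives log Q = 3(+0.98 − (+1.020))/0.0592 = −2.027.
The balanced reaction is Au^3+(aq) + 3 Cu(s) → Au(s) + 3 Cu^+(aq), so Q = [Cu^+(aq)]^3 / [Au^3+(aq)].
Solving for the unknown gives log [Cu^+(aq)] = −0.549, so [Cu^+(aq)] ≈ 0.28 M.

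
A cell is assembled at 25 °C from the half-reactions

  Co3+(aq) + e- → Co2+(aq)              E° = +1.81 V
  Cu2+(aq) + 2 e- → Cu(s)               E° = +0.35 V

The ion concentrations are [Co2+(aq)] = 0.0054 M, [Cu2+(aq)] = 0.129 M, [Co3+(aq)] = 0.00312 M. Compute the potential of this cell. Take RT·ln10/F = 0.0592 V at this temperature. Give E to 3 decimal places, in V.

+1.472 V

Co³⁺/Co²⁺ is reduced (cathode, E° = +1.81 V) and Cu²⁺/Cu is oxidized (anode).
E°cell = +1.81 − (+0.35) = +1.46 V, with n = 2 electrons transferred.
For the overall reaction 2 Co3+(aq) + Cu(s) → 2 Co2+(aq) + Cu2+(aq), Q = ([Co2+(aq)]^2·[Cu2+(aq)]) / [Co3+(aq)]^2 = 0.386, giving log Q = −0.413.
E = E° − (0.0592/n)·log Q = +1.46 − (0.0592/2)(−0.413) = +1.472 V.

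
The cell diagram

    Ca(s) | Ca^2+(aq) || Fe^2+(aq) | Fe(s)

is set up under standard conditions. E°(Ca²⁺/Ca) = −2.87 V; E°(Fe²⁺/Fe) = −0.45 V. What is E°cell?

+2.42 V

By convention the left-hand electrode in cell notation is the anode (oxidation) and the right-hand electrode is the cathode (reduction).
E°cell = E°(right) − E°(left) = −0.45 − (−2.87) = +2.42 V.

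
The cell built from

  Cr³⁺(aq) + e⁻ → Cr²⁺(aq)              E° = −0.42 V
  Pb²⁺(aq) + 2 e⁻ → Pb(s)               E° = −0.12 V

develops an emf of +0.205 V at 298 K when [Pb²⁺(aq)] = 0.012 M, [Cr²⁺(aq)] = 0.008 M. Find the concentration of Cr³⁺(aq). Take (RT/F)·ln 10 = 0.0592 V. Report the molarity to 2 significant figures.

0.035 M

Pb²⁺/Pb is the cathode (higher E°); E°cell = −0.12 − (−0.42) = +0.30 V with n = 2.
From the Nernst equation, log Q = n(E° − E)/0.0592 = 2·(+0.30 − (+0.205))/0.0592 = 3.209.
The balanced reaction is Pb²⁺(aq) + 2 Cr²⁺(aq) → Pb(s) + 2 Cr³⁺(aq), so Q = [Cr³⁺(aq)]^2 / ([Pb²⁺(aq)]·[Cr²⁺(aq)]^2).
Substituting the known concentrations and solving, log [Cr³⁺(aq)] = −1.453 and [Cr³⁺(aq)] = 0.035 M.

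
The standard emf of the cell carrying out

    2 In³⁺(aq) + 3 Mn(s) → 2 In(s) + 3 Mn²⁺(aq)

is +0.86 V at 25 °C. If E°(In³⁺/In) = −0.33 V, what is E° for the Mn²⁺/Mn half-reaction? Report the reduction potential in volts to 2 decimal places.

In the reaction as written the In³⁺/In couple is reduced (cathode) and Mn²⁺/Mn is oxidized (anode), so E°cell = E°(In³⁺/In) − E°(Mn²⁺/Mn).
E°(Mn²⁺/Mn) = E°(cathode) − E°cell = −0.33 − (+0.86) = −1.19 V.

−1.19 V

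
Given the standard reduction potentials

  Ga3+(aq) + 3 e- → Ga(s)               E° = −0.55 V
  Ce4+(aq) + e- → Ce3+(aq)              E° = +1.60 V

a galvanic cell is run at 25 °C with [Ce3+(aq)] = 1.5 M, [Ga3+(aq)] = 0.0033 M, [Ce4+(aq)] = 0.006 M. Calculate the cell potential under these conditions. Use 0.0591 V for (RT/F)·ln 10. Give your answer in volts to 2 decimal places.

Since E°(Ce⁴⁺/Ce³⁺) > E°(Ga³⁺/Ga), Ce⁴⁺/Ce³⁺ serves as the cathode.
E°cell = +1.60 − (−0.55) = +2.15 V, with n = 3 electrons transferred.
For the overall reaction 3 Ce4+(aq) + Ga(s) → 3 Ce3+(aq) + Ga3+(aq), Q = ([Ce3+(aq)]^3·[Ga3+(aq)]) / [Ce4+(aq)]^3 = 5.16×10^4, giving log Q = 4.712.
Applying E = E° − (RT ln10/nF)·log Q gives +2.15 − (0.0591/3)(4.712) = +2.06 V.

+2.06 V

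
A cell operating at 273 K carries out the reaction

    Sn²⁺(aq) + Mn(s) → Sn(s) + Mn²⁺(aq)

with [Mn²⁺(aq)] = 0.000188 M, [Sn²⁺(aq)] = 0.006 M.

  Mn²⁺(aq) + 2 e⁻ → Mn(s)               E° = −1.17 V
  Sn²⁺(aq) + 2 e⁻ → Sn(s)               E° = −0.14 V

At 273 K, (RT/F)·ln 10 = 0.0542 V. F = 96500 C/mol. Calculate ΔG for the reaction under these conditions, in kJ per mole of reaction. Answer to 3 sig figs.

−207 kJ/mol

The standard cell potential is −0.14 − (−1.17) = +1.03 V, with n = 2 electrons in the balanced equation.
Q = [Mn²⁺(aq)] / [Sn²⁺(aq)] = 0.0313, so log Q = −1.504 and E = +1.03 − (0.0542/2)(−1.504) = +1.0708 V.
Then ΔG = −nFE = −2 × 96500 × +1.0708 J/mol = −207 kJ/mol.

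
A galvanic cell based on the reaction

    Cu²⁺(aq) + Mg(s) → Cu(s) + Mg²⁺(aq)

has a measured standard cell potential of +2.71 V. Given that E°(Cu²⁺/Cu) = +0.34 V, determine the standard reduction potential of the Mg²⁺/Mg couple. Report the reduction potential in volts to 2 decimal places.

In the reaction as written the Cu²⁺/Cu couple is reduced (cathode) and Mg²⁺/Mg is oxidized (anode), so E°cell = E°(Cu²⁺/Cu) − E°(Mg²⁺/Mg).
E°(Mg²⁺/Mg) = E°(cathode) − E°cell = +0.34 − (+2.71) = −2.37 V.

−2.37 V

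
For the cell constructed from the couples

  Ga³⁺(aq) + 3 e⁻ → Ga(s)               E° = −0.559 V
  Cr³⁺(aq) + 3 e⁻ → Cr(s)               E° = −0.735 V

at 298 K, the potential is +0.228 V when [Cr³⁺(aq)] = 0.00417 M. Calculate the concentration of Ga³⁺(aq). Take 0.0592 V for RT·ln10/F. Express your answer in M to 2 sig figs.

1.8 M

With Ga³⁺/Ga at the cathode and Cr³⁺/Cr at the anode, E°cell = −0.559 − (−0.735) = +0.176 V (n = 3).
Rearranging E = E° − (0.0592/n)·log Q gives log Q = 3(+0.176 − (+0.228))/0.0592 = −2.635.
Balancing electrons gives Ga³⁺(aq) + Cr(s) → Ga(s) + Cr³⁺(aq); thus Q = [Cr³⁺(aq)] / [Ga³⁺(aq)].
Solving for the unknown gives log [Ga³⁺(aq)] = 0.255, so [Ga³⁺(aq)] ≈ 1.8 M.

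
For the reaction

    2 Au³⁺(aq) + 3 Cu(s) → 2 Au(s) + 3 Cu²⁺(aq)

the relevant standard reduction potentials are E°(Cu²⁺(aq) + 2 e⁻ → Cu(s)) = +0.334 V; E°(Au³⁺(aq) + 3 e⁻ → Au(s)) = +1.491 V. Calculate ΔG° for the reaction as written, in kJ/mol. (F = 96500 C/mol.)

−670 kJ/mol

In the reaction as written Au³⁺(aq) is reduced, so the Au³⁺/Au couple is the cathode and Cu²⁺/Cu is the anode.
E°cell = +1.491 − (+0.334) = +1.157 V; balancing electrons gives n = 6.
ΔG° = −nFE°cell = −(6)(96500)(+1.157) J/mol = −670 kJ/mol.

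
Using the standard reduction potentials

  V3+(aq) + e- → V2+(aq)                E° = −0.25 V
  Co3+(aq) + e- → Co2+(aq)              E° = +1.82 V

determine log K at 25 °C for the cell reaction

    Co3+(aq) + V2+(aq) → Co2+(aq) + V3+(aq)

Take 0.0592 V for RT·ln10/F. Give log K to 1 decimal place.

The Co³⁺/Co²⁺ couple is reduced (cathode); E°cell = +1.82 − (−0.25) = +2.07 V with n = 1.
At equilibrium E = 0, so log K = nE°cell / 0.0592 = (1)(+2.07) / 0.0592 = 35.0.

log K = 35.0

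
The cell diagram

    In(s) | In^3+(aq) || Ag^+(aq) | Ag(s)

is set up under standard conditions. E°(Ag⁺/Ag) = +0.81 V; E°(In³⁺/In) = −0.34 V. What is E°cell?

By convention the left-hand electrode in cell notation is the anode (oxidation) and the right-hand electrode is the cathode (reduction).
E°cell = E°(right) − E°(left) = +0.81 − (−0.34) = +1.15 V.

+1.15 V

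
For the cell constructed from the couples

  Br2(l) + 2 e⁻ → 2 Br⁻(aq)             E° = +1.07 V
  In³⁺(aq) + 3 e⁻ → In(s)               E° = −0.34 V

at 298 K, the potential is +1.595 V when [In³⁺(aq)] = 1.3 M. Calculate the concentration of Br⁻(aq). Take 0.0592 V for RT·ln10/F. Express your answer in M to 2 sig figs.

The Br₂/Br⁻ couple has the larger reduction potential, so it is the cathode: E°cell = +1.07 − (−0.34) = +1.41 V and n = 6.
Since E = E° − (0.0592/n)·log Q, log Q = n(E° − E)/0.0592 = −18.750.
For 3 Br2(l) + 2 In(s) → 6 Br⁻(aq) + 2 In³⁺(aq), the reaction quotient is Q = [Br⁻(aq)]^6·[In³⁺(aq)]^2.
Isolating [Br⁻(aq)] in Q = 10^{−18.750} yields log [Br⁻(aq)] = −3.163, i.e. 0.00069 M.

0.00069 M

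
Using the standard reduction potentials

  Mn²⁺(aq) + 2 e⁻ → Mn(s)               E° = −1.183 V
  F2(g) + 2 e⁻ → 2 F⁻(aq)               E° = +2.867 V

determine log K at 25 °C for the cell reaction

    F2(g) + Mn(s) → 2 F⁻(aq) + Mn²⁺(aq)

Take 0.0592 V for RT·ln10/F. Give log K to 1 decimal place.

The F₂/F⁻ couple is reduced (cathode); E°cell = +2.867 − (−1.183) = +4.050 V with n = 2.
At equilibrium E = 0, so log K = nE°cell / 0.0592 = (2)(+4.050) / 0.0592 = 136.8.

log K = 136.8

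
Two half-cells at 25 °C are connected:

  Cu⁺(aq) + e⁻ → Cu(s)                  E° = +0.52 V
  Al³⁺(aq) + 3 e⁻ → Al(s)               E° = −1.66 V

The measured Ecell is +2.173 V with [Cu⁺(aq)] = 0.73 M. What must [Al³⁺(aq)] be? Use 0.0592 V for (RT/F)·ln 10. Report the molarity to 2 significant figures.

The Cu⁺/Cu couple has the larger reduction potential, so it is the cathode: E°cell = +0.52 − (−1.66) = +2.18 V and n = 3.
Rearranging E = E° − (0.0592/n)·log Q gives log Q = 3(+2.18 − (+2.173))/0.0592 = 0.355.
For 3 Cu⁺(aq) + Al(s) → 3 Cu(s) + Al³⁺(aq), the reaction quotient is Q = [Al³⁺(aq)] / [Cu⁺(aq)]^3.
Solving for the unknown gives log [Al³⁺(aq)] = −0.055, so [Al³⁺(aq)] ≈ 0.88 M.

0.88 M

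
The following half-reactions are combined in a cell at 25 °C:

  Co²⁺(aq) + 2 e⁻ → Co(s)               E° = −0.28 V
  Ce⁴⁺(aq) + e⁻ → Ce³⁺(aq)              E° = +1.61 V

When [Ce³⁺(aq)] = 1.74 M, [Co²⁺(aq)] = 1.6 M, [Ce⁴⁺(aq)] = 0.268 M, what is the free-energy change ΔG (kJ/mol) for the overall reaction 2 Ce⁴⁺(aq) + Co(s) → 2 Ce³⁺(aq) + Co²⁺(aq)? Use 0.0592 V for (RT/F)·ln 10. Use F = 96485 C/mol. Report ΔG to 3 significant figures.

−354 kJ/mol

E°cell = +1.61 − (−0.28) = +1.89 V; the balanced reaction transfers n = 2 electrons.
Q = ([Ce³⁺(aq)]^2·[Co²⁺(aq)]) / [Ce⁴⁺(aq)]^2 = 67.4, so log Q = 1.829 and E = +1.89 − (0.0592/2)(1.829) = +1.8359 V.
Finally ΔG = −nFE = −(2)(96485 C/mol)(+1.8359 V) = −354 kJ/mol.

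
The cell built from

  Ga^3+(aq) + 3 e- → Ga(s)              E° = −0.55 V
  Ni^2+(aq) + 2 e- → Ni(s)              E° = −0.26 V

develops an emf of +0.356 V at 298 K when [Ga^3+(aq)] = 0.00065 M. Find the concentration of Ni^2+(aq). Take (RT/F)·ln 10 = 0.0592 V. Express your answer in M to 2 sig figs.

1.3 M

With Ni²⁺/Ni at the cathode and Ga³⁺/Ga at the anode, E°cell = −0.26 − (−0.55) = +0.29 V (n = 6).
Rearranging E = E° − (0.0592/n)·log Q gives log Q = 6(+0.29 − (+0.356))/0.0592 = −6.689.
The balanced reaction is 3 Ni^2+(aq) + 2 Ga(s) → 3 Ni(s) + 2 Ga^3+(aq), so Q = [Ga^3+(aq)]^2 / [Ni^2+(aq)]^3.
Substituting the known concentrations and solving, log [Ni^2+(aq)] = 0.105 and [Ni^2+(aq)] = 1.3 M.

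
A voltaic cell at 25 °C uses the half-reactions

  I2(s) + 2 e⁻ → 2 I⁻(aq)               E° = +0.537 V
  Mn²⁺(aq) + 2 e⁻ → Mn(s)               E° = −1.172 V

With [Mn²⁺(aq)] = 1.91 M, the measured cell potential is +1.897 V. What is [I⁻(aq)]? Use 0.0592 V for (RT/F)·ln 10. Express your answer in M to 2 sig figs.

The I₂/I⁻ couple has the larger reduction potential, so it is the cathode: E°cell = +0.537 − (−1.172) = +1.709 V and n = 2.
From the Nernst equation, log Q = n(E° − E)/0.0592 = 2·(+1.709 − (+1.897))/0.0592 = −6.351.
The balanced reaction is I2(s) + Mn(s) → 2 I⁻(aq) + Mn²⁺(aq), so Q = [I⁻(aq)]^2·[Mn²⁺(aq)].
Isolating [I⁻(aq)] in Q = 10^{−6.351} yields log [I⁻(aq)] = −3.316, i.e. 0.00048 M.

0.00048 M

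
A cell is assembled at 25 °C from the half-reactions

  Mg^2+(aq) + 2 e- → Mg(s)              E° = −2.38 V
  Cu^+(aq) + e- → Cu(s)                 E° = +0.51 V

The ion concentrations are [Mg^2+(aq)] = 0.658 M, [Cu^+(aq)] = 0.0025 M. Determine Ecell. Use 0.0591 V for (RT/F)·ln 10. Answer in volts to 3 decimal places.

+2.742 V

The Cu⁺/Cu couple has the more positive E°, so it is the cathode; Mg²⁺/Mg is the anode.
E°cell = +0.51 − (−2.38) = +2.89 V, with n = 2 electrons transferred.
For the overall reaction 2 Cu^+(aq) + Mg(s) → 2 Cu(s) + Mg^2+(aq), Q = [Mg^2+(aq)] / [Cu^+(aq)]^2 = 1.05×10^5, giving log Q = 5.022.
Applying E = E° − (RT ln10/nF)·log Q gives +2.89 − (0.0591/2)(5.022) = +2.742 V.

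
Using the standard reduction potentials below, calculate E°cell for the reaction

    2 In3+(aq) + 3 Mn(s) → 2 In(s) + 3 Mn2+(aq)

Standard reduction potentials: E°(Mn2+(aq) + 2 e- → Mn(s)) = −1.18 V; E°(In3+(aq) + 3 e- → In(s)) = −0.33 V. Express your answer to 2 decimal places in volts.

In3+(aq) gains electrons, so the In³⁺/In couple is the cathode; the Mn²⁺/Mn couple is the anode.
E°cell = E°(cathode) − E°(anode) = −0.33 − (−1.18) = +0.85 V.

+0.85 V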